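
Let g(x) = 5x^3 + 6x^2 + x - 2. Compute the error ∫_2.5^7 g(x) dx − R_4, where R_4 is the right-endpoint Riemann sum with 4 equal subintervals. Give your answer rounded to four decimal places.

Exact integral: ∫_2.5^7 g(x) dx = 3619.546875.
R_4 ≈ 4760.428711.
Error ≈ 3619.546875 − 4760.428711 ≈ -1140.8818.

-1140.8818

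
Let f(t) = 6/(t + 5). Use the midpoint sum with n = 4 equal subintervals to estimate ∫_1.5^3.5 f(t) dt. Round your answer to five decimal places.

1.60897

Δt = (3.5 − 1.5)/4 = 0.5.
Midpoints: 1.75, 2.25, 2.75, 3.25.
f(1.75) = 8/9, f(2.25) = 24/29, f(2.75) = 24/31, f(3.25) = 8/11.
Sum = Δt · [f(1.75) + f(2.25) + f(2.75) + f(3.25)].
Sum ≈ 1.60897.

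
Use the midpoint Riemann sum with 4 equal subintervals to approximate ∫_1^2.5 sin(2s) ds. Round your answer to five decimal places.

Δs = (2.5 − 1)/4 = 0.375.
Midpoints: 1.1875, 1.5625, 1.9375, 2.3125.
f(1.1875) ≈ 0.69369, f(1.5625) ≈ 0.01659, f(1.9375) ≈ -0.66940, f(2.3125) ≈ -0.99618.
Sum = Δs · [f(1.1875) + f(1.5625) + f(1.9375) + f(2.3125)].
Sum ≈ -0.35824.

-0.35824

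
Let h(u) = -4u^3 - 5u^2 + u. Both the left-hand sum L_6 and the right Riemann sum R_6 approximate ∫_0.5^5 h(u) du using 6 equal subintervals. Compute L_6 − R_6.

464.0625

L_6 = -604.6875.
R_6 = -1068.75.
L_6 − R_6 = 464.0625.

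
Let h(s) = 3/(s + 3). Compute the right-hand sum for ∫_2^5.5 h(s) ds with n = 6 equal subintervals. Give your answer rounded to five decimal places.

Δs = (5.5 − 2)/6 = 7/12.
Right endpoints: 31/12, 19/6, 3.75, 13/3, 59/12, 5.5.
h(31/12) = 36/67, h(19/6) = 18/37, h(3.75) = 4/9, h(13/3) = 9/22, h(59/12) = 36/95, h(5.5) = 6/17.
Sum = Δs · [h(31/12) + h(19/6) + h(3.75) + ...].
Sum ≈ 1.52205.

1.52205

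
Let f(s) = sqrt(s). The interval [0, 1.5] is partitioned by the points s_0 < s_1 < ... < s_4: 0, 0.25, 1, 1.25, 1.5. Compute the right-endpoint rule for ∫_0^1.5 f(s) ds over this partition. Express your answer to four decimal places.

Subinterval widths: 0.25, 0.75, 0.25, 0.25.
Right endpoints: 0.25, 1, 1.25, 1.5.
f(0.25) ≈ 0.5000, f(1) ≈ 1.0000, f(1.25) ≈ 1.1180, f(1.5) ≈ 1.2247.
Sum = Σ Δs_i · f(s_i).
Sum ≈ 1.4607.

1.4607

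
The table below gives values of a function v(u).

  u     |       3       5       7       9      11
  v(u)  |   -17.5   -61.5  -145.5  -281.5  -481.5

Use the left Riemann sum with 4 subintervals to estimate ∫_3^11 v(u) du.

-1012

Δu = 2.
Sum = 2·[(-17.5) + (-61.5) + (-145.5) + (-281.5)] = -1012.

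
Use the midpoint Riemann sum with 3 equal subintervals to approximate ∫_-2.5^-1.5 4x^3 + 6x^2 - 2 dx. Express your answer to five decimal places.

Δx = (-1.5 − (-2.5))/3 = 1/3.
Midpoints: -7/3, -2, -5/3.
f(-7/3) = -544/27, f(-2) = -10, f(-5/3) = -104/27.
Sum = Δx · [f(-7/3) + f(-2) + f(-5/3)].
Sum ≈ -11.33333.

-11.33333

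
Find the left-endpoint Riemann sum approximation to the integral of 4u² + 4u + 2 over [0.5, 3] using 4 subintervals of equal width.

44.921875

Δu = (3 − 0.5)/4 = 0.625.
Left endpoints: 0.5, 1.125, 1.75, 2.375.
f(0.5) = 5, f(1.125) = 11.5625, f(1.75) = 21.25, f(2.375) = 34.0625.
Sum = Δu · [f(0.5) + f(1.125) + f(1.75) + f(2.375)].
Sum = 44.921875.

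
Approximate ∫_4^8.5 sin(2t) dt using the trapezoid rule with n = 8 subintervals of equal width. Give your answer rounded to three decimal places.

0.058

Δt = (8.5 − 4)/8 = 0.5625.
f(4) ≈ 0.989, f(4.5625) ≈ 0.295, f(5.125) ≈ -0.735, f(5.6875) ≈ -0.929, f(6.25) ≈ -0.066, f(6.8125) ≈ 0.872, f(7.375) ≈ 0.818, f(7.9375) ≈ -0.166, f(8.5) ≈ -0.961.
T_8 = (Δt/2)·[f(t_0) + 2f(t_1) + ... + 2f(t_{7}) + f(t_8)].
Sum ≈ 0.058.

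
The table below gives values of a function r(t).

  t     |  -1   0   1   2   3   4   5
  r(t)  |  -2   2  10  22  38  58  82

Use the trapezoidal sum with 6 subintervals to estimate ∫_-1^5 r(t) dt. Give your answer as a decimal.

170

Δt = 1.
T_6 = (1/2)·[(-2) + 2·2 + 2·10 + 2·22 + 2·38 + 2·58 + 82] = 170.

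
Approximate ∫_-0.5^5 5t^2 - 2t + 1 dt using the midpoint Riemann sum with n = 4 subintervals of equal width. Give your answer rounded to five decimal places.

184.95898

Δt = (5 − (-0.5))/4 = 1.375.
Midpoints: 0.1875, 1.5625, 2.9375, 4.3125.
f(0.1875) = 0.80078125, f(1.5625) = 10.08203125, f(2.9375) = 38.26953125, f(4.3125) = 85.36328125.
Sum = Δt · [f(0.1875) + f(1.5625) + f(2.9375) + f(4.3125)].
Sum ≈ 184.95898.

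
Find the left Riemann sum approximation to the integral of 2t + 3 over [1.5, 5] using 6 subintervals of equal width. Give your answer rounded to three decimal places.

Δt = (5 − 1.5)/6 = 7/12.
Left endpoints: 1.5, 25/12, 8/3, 3.25, 23/6, 53/12.
f(1.5) = 6, f(25/12) = 43/6, f(8/3) = 25/3, f(3.25) = 9.5, f(23/6) = 32/3, f(53/12) = 71/6.
Sum = Δt · [f(1.5) + f(25/12) + f(8/3) + ...].
Sum ≈ 31.208.

31.208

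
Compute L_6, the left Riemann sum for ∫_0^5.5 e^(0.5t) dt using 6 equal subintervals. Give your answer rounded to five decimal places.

23.08493

Δt = (5.5 − 0)/6 = 11/12.
Left endpoints: 0, 11/12, 11/6, 2.75, 11/3, 55/12.
f(0) ≈ 1.00000, f(11/12) ≈ 1.58144, f(11/6) ≈ 2.50094, f(2.75) ≈ 3.95508, f(11/3) ≈ 6.25470, f(55/12) ≈ 9.89141.
Sum = Δt · [f(0) + f(11/12) + f(11/6) + ...].
Sum ≈ 23.08493.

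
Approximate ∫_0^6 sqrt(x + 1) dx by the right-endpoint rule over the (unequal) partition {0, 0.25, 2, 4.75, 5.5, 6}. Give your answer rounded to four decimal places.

13.1399

Subinterval widths: 0.25, 1.75, 2.75, 0.75, 0.5.
Right endpoints: 0.25, 2, 4.75, 5.5, 6.
f(0.25) ≈ 1.1180, f(2) ≈ 1.7321, f(4.75) ≈ 2.3979, f(5.5) ≈ 2.5495, f(6) ≈ 2.6458.
Sum = Σ Δx_i · f(x_i).
Sum ≈ 13.1399.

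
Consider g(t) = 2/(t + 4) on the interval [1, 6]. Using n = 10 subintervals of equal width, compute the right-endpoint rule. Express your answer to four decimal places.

Δt = (6 − 1)/10 = 0.5.
Right endpoints: 1.5, 2, 2.5, 3, 3.5, 4, 4.5, 5, 5.5, 6.
g(1.5) = 4/11, g(2) = 1/3, g(2.5) = 4/13, g(3) = 2/7, g(3.5) = 4/15, g(4) = 0.25, g(4.5) = 4/17, g(5) = 2/9, g(5.5) = 4/19, g(6) = 0.2.
Sum = Δt · [g(1.5) + g(2) + g(2.5) + ...].
Sum ≈ 1.3375.

1.3375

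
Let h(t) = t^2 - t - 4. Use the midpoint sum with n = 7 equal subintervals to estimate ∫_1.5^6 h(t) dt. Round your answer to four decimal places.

35.8450

Δt = (6 − 1.5)/7 = 9/14.
Midpoints: 51/28, 69/28, 87/28, 3.75, 123/28, 141/28, 159/28.
h(51/28) = -1963/784, h(69/28) = -307/784, h(87/28) = 1997/784, h(3.75) = 6.3125, h(123/28) = 8549/784, h(141/28) = 12797/784, h(159/28) = 17693/784.
Sum = Δt · [h(51/28) + h(69/28) + h(87/28) + ...].
Sum ≈ 35.8450.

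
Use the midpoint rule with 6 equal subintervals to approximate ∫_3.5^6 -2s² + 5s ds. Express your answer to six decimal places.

-55.969329

Δs = (6 − 3.5)/6 = 5/12.
Midpoints: 89/24, 4.125, 109/24, 119/24, 5.375, 139/24.
f(89/24) = -2581/288, f(4.125) = -13.40625, f(109/24) = -5341/288, f(119/24) = -7021/288, f(5.375) = -30.90625, f(139/24) = -10981/288.
Sum = Δs · [f(89/24) + f(4.125) + f(109/24) + ...].
Sum ≈ -55.969329.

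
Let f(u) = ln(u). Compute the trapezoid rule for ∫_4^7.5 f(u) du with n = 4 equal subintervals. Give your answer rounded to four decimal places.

6.0592

Δu = (7.5 − 4)/4 = 0.875.
f(4) ≈ 1.3863, f(4.875) ≈ 1.5841, f(5.75) ≈ 1.7492, f(6.625) ≈ 1.8909, f(7.5) ≈ 2.0149.
T_4 = (Δu/2)·[f(u_0) + 2f(u_1) + 2f(u_2) + 2f(u_3) + f(u_4)].
Sum ≈ 6.0592.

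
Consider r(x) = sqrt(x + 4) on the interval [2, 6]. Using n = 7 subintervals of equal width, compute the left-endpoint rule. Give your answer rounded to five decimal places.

Δx = (6 − 2)/7 = 4/7.
Left endpoints: 2, 18/7, 22/7, 26/7, 30/7, 34/7, 38/7.
r(2) ≈ 2.44949, r(18/7) ≈ 2.56348, r(22/7) ≈ 2.67261, r(26/7) ≈ 2.77746, r(30/7) ≈ 2.87849, r(34/7) ≈ 2.97610, r(38/7) ≈ 3.07060.
Sum = Δx · [r(2) + r(18/7) + r(22/7) + ...].
Sum ≈ 11.07899.

11.07899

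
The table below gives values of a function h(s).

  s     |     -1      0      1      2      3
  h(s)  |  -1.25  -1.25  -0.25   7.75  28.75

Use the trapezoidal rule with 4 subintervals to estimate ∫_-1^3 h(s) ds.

20

Δs = 1.
T_4 = (1/2)·[(-1.25) + 2·(-1.25) + 2·(-0.25) + 2·7.75 + 28.75] = 20.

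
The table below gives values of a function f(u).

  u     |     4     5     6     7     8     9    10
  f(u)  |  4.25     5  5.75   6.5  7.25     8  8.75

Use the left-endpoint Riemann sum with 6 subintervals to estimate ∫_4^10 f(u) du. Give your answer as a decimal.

Δu = 1.
Sum = 1·[4.25 + 5 + 5.75 + 6.5 + 7.25 + 8] = 36.75.

36.75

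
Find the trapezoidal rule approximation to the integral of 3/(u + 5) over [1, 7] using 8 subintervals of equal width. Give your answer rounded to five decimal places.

Δu = (7 − 1)/8 = 0.75.
f(1) = 0.5, f(1.75) = 4/9, f(2.5) = 0.4, f(3.25) = 4/11, f(4) = 1/3, f(4.75) = 4/13, f(5.5) = 2/7, f(6.25) = 4/15, f(7) = 0.25.
T_8 = (Δu/2)·[f(u_0) + 2f(u_1) + ... + 2f(u_{7}) + f(u_8)].
Sum ≈ 2.08237.

2.08237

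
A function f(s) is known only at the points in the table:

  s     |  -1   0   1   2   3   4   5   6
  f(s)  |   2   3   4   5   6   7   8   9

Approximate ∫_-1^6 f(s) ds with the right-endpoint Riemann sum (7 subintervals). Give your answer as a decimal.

Δs = 1.
Sum = 1·[3 + 4 + 5 + 6 + 7 + 8 + 9] = 42.

42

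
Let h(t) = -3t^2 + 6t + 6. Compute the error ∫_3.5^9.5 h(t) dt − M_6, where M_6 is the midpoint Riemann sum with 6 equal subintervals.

-1.5

Exact integral: ∫_3.5^9.5 h(t) dt = -544.5.
M_6 = -543.
Error = -544.5 − (-543) = -1.5.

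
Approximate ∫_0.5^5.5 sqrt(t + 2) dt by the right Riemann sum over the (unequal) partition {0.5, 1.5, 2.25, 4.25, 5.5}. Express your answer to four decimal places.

Subinterval widths: 1, 0.75, 2, 1.25.
Right endpoints: 1.5, 2.25, 4.25, 5.5.
f(1.5) ≈ 1.8708, f(2.25) ≈ 2.0616, f(4.25) ≈ 2.5000, f(5.5) ≈ 2.7386.
Sum = Σ Δt_i · f(t_i).
Sum ≈ 11.8403.

11.8403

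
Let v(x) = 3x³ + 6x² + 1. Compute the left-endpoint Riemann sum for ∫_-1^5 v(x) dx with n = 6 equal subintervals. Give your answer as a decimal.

Δx = (5 − (-1))/6 = 1.
Left endpoints: -1, 0, 1, 2, 3, 4.
v(-1) = 4, v(0) = 1, v(1) = 10, v(2) = 49, v(3) = 136, v(4) = 289.
Sum = Δx · [v(-1) + v(0) + v(1) + ...].
Sum = 489.

489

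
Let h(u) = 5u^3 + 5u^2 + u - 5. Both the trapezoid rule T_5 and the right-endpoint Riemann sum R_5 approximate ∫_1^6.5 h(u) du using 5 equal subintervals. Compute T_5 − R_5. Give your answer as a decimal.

T_5 = 2747.18125.
R_5 = 3616.1125.
T_5 − R_5 = -868.93125.

-868.93125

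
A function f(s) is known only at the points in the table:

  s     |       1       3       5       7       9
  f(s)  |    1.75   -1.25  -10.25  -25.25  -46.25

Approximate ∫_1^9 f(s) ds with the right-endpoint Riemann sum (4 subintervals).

Δs = 2.
Sum = 2·[(-1.25) + (-10.25) + (-25.25) + (-46.25)] = -166.

-166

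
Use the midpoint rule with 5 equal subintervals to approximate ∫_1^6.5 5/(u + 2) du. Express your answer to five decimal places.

Δu = (6.5 − 1)/5 = 1.1.
Midpoints: 1.55, 2.65, 3.75, 4.85, 5.95.
f(1.55) = 100/71, f(2.65) = 100/93, f(3.75) = 20/23, f(4.85) = 100/137, f(5.95) = 100/159.
Sum = Δu · [f(1.55) + f(2.65) + f(3.75) + f(4.85) + f(5.95)].
Sum ≈ 5.18336.

5.18336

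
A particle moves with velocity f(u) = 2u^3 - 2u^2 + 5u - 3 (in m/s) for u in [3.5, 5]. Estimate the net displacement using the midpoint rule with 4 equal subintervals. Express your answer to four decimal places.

209.6807

Δu = (5 − 3.5)/4 = 0.375.
Midpoints: 3.6875, 4.0625, 4.4375, 4.8125.
f(3.6875) = 181299/2048, f(4.0625) = 242481/2048, f(4.4375) = 316551/2048, f(4.8125) = 404805/2048.
Sum = Δu · [f(3.6875) + f(4.0625) + f(4.4375) + f(4.8125)].
Sum ≈ 209.6807.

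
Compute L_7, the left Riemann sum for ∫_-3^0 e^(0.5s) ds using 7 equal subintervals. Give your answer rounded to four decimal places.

1.3932

Δs = (0 − (-3))/7 = 3/7.
Left endpoints: -3, -18/7, -15/7, -12/7, -9/7, -6/7, -3/7.
f(-3) ≈ 0.2231, f(-18/7) ≈ 0.2765, f(-15/7) ≈ 0.3425, f(-12/7) ≈ 0.4244, f(-9/7) ≈ 0.5258, f(-6/7) ≈ 0.6514, f(-3/7) ≈ 0.8071.
Sum = Δs · [f(-3) + f(-18/7) + f(-15/7) + ...].
Sum ≈ 1.3932.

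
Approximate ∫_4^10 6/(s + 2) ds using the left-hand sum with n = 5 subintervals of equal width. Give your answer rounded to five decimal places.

Δs = (10 − 4)/5 = 1.2.
Left endpoints: 4, 5.2, 6.4, 7.6, 8.8.
f(4) = 1, f(5.2) = 5/6, f(6.4) = 5/7, f(7.6) = 0.625, f(8.8) = 5/9.
Sum = Δs · [f(4) + f(5.2) + f(6.4) + f(7.6) + f(8.8)].
Sum ≈ 4.47381.

4.47381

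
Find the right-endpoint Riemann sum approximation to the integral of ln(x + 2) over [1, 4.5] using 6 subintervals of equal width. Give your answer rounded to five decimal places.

Δx = (4.5 − 1)/6 = 7/12.
Right endpoints: 19/12, 13/6, 2.75, 10/3, 47/12, 4.5.
f(19/12) ≈ 1.27629, f(13/6) ≈ 1.42712, f(2.75) ≈ 1.55814, f(10/3) ≈ 1.67398, f(47/12) ≈ 1.77777, f(4.5) ≈ 1.87180.
Sum = Δx · [f(19/12) + f(13/6) + f(2.75) + ...].
Sum ≈ 5.59131.

5.59131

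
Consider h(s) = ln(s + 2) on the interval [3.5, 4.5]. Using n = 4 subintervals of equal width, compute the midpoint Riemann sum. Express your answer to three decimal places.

Δs = (4.5 − 3.5)/4 = 0.25.
Midpoints: 3.625, 3.875, 4.125, 4.375.
h(3.625) ≈ 1.727, h(3.875) ≈ 1.771, h(4.125) ≈ 1.812, h(4.375) ≈ 1.852.
Sum = Δs · [h(3.625) + h(3.875) + h(4.125) + h(4.375)].
Sum ≈ 1.791.

1.791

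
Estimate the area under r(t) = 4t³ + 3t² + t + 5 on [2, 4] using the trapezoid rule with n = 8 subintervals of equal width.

312.8125

Δt = (4 − 2)/8 = 0.25.
r(2) = 51, r(2.25) = 68, r(2.5) = 88.75, r(2.75) = 113.625, r(3) = 143, r(3.25) = 177.25, r(3.5) = 216.75, r(3.75) = 261.875, r(4) = 313.
T_8 = (Δt/2)·[r(t_0) + 2r(t_1) + ... + 2r(t_{7}) + r(t_8)].
Sum = 312.8125.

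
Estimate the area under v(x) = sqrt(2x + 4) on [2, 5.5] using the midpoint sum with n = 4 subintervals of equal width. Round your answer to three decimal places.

11.825

Δx = (5.5 − 2)/4 = 0.875.
Midpoints: 2.4375, 3.3125, 4.1875, 5.0625.
v(2.4375) ≈ 2.979, v(3.3125) ≈ 3.260, v(4.1875) ≈ 3.518, v(5.0625) ≈ 3.758.
Sum = Δx · [v(2.4375) + v(3.3125) + v(4.1875) + v(5.0625)].
Sum ≈ 11.825.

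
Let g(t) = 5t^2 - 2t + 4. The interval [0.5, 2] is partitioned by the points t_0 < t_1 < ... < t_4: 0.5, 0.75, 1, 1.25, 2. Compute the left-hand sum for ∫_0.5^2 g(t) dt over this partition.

Subinterval widths: 0.25, 0.25, 0.25, 0.75.
Left endpoints: 0.5, 0.75, 1, 1.25.
g(0.5) = 4.25, g(0.75) = 5.3125, g(1) = 7, g(1.25) = 9.3125.
Sum = Σ Δt_i · g(t_i).
Sum = 11.125.

11.125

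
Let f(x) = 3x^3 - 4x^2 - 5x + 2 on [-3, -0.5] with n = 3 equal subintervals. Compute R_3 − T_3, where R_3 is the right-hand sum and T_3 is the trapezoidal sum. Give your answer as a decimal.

42.96875

R_3 ≈ -32.407407.
T_3 ≈ -75.376157.
R_3 − T_3 = 42.96875.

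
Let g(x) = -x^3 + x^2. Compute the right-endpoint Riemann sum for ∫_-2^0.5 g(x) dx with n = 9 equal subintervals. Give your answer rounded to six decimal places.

Δx = (0.5 − (-2))/9 = 5/18.
Right endpoints: -31/18, -13/9, -7/6, -8/9, -11/18, -1/3, -1/18, 2/9, 0.5.
g(-31/18) = 47089/5832, g(-13/9) = 3718/729, g(-7/6) = 637/216, g(-8/9) = 1088/729, g(-11/18) = 3509/5832, g(-1/3) = 4/27, g(-1/18) = 19/5832, g(2/9) = 28/729, g(0.5) = 0.125.
Sum = Δx · [g(-31/18) + g(-13/9) + g(-7/6) + ...].
Sum ≈ 5.147891.

5.147891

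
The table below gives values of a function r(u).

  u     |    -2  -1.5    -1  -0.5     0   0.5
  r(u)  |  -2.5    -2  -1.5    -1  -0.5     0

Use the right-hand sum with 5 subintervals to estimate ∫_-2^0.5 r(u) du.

Δu = 0.5.
Sum = 0.5·[(-2) + (-1.5) + (-1) + (-0.5) + 0] = -2.5.

-2.5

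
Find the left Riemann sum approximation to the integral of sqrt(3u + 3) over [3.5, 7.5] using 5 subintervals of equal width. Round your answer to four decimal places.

17.0364

Δu = (7.5 − 3.5)/5 = 0.8.
Left endpoints: 3.5, 4.3, 5.1, 5.9, 6.7.
f(3.5) ≈ 3.6742, f(4.3) ≈ 3.9875, f(5.1) ≈ 4.2778, f(5.9) ≈ 4.5497, f(6.7) ≈ 4.8062.
Sum = Δu · [f(3.5) + f(4.3) + f(5.1) + f(5.9) + f(6.7)].
Sum ≈ 17.0364.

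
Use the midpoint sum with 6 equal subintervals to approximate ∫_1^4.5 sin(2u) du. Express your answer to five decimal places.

Δu = (4.5 − 1)/6 = 7/12.
Midpoints: 31/24, 1.875, 59/24, 73/24, 3.625, 101/24.
f(31/24) ≈ 0.52971, f(1.875) ≈ -0.57156, f(59/24) ≈ -0.97921, f(73/24) ≈ -0.19852, f(3.625) ≈ 0.82308, f(101/24) ≈ 0.84583.
Sum = Δu · [f(31/24) + f(1.875) + f(59/24) + ...].
Sum ≈ 0.26211.

0.26211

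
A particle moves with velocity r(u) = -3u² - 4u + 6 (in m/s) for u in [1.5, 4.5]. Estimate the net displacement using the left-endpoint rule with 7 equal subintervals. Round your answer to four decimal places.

-91.8827

Δu = (4.5 − 1.5)/7 = 3/7.
Left endpoints: 1.5, 27/14, 33/14, 39/14, 45/14, 51/14, 57/14.
r(1.5) = -6.75, r(27/14) = -2523/196, r(33/14) = -3939/196, r(39/14) = -5571/196, r(45/14) = -7419/196, r(51/14) = -9483/196, r(57/14) = -11763/196.
Sum = Δu · [r(1.5) + r(27/14) + r(33/14) + ...].
Sum ≈ -91.8827.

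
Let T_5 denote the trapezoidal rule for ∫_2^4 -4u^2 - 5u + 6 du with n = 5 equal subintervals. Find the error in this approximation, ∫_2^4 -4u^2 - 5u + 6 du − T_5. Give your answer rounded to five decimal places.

Exact integral: ∫_2^4 f(u) du ≈ -92.6666667.
T_5 = -92.88.
Error ≈ -92.6666667 − (-92.88) ≈ 0.21333.

0.21333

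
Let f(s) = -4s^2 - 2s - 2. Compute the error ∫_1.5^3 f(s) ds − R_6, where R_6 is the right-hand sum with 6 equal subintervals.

3.8125

Exact integral: ∫_1.5^3 f(s) ds = -41.25.
R_6 = -45.0625.
Error = -41.25 − (-45.0625) = 3.8125.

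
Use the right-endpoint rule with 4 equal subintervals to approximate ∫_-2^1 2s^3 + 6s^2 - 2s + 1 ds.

15.09375

Δs = (1 − (-2))/4 = 0.75.
Right endpoints: -1.25, -0.5, 0.25, 1.
f(-1.25) = 8.96875, f(-0.5) = 3.25, f(0.25) = 0.90625, f(1) = 7.
Sum = Δs · [f(-1.25) + f(-0.5) + f(0.25) + f(1)].
Sum = 15.09375.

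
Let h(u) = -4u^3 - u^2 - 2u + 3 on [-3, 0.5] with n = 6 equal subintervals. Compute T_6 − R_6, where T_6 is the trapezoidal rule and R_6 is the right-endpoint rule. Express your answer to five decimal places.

T_6 ≈ 93.9247685.
R_6 ≈ 62.7893519.
T_6 − R_6 ≈ 31.13542.

31.13542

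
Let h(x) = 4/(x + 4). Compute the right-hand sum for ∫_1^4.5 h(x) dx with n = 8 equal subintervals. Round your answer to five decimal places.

Δx = (4.5 − 1)/8 = 0.4375.
Right endpoints: 1.4375, 1.875, 2.3125, 2.75, 3.1875, 3.625, 4.0625, 4.5.
h(1.4375) = 64/87, h(1.875) = 32/47, h(2.3125) = 64/101, h(2.75) = 16/27, h(3.1875) = 64/115, h(3.625) = 32/61, h(4.0625) = 64/129, h(4.5) = 8/17.
Sum = Δx · [h(1.4375) + h(1.875) + h(2.3125) + ...].
Sum ≈ 2.05212.

2.05212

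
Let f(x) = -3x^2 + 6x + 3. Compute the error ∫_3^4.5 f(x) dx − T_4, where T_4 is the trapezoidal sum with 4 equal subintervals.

0.10546875

Exact integral: ∫_3^4.5 f(x) dx = -25.875.
T_4 = -25.98046875.
Error = -25.875 − (-25.98046875) = 0.10546875.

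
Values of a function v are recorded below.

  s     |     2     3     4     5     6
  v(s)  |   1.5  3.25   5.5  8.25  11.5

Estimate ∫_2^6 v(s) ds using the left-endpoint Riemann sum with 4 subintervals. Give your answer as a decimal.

18.5

Δs = 1.
Sum = 1·[1.5 + 3.25 + 5.5 + 8.25] = 18.5.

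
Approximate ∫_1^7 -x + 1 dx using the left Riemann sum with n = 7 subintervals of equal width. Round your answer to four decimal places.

-15.4286

Δx = (7 − 1)/7 = 6/7.
Left endpoints: 1, 13/7, 19/7, 25/7, 31/7, 37/7, 43/7.
f(1) = 0, f(13/7) = -6/7, f(19/7) = -12/7, f(25/7) = -18/7, f(31/7) = -24/7, f(37/7) = -30/7, f(43/7) = -36/7.
Sum = Δx · [f(1) + f(13/7) + f(19/7) + ...].
Sum ≈ -15.4286.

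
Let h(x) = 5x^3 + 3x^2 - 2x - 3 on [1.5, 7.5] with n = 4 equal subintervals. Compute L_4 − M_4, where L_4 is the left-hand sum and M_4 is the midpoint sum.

L_4 = 2772.
M_4 = 4215.9375.
L_4 − M_4 = -1443.9375.

-1443.9375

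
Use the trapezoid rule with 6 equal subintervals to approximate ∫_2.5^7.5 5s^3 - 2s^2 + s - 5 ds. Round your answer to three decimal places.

3677.662

Δs = (7.5 − 2.5)/6 = 5/6.
f(2.5) = 63.125, f(10/3) = 4355/27, f(25/6) = 70445/216, f(5) = 575, f(35/6) = 199855/216, f(20/3) = 37645/27, f(7.5) = 1999.375.
T_6 = (Δs/2)·[f(s_0) + 2f(s_1) + ... + 2f(s_{5}) + f(s_6)].
Sum ≈ 3677.662.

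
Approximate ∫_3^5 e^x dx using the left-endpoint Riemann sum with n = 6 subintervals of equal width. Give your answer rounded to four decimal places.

Δx = (5 − 3)/6 = 1/3.
Left endpoints: 3, 10/3, 11/3, 4, 13/3, 14/3.
f(3) ≈ 20.0855, f(10/3) ≈ 28.0316, f(11/3) ≈ 39.1213, f(4) ≈ 54.5982, f(13/3) ≈ 76.1979, f(14/3) ≈ 106.3427.
Sum = Δx · [f(3) + f(10/3) + f(11/3) + ...].
Sum ≈ 108.1257.

108.1257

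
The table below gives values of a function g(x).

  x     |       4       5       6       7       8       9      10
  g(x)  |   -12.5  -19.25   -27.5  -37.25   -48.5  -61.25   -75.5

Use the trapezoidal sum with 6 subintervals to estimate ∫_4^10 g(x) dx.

Δx = 1.
T_6 = (1/2)·[(-12.5) + 2·(-19.25) + 2·(-27.5) + 2·(-37.25) + 2·(-48.5) + 2·(-61.25) + (-75.5)] = -237.75.

-237.75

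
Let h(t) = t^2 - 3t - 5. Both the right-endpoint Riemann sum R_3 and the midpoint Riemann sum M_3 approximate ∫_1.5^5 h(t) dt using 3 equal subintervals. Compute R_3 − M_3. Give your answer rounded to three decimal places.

8.337

R_3 ≈ -3.14352.
M_3 ≈ -11.48032.
R_3 − M_3 ≈ 8.337.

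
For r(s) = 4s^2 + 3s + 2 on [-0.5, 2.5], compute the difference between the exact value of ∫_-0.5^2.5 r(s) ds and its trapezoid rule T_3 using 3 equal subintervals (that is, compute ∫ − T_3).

-2

Exact integral: ∫_-0.5^2.5 r(s) ds = 36.
T_3 = 38.
Error = 36 − 38 = -2.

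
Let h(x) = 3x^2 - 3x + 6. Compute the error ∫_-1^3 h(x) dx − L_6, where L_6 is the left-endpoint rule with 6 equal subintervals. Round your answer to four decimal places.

3.1111

Exact integral: ∫_-1^3 h(x) dx = 40.
L_6 ≈ 36.888889.
Error ≈ 40 − 36.888889 ≈ 3.1111.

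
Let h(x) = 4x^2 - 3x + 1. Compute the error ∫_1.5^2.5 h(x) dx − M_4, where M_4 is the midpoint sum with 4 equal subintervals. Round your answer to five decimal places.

0.02083

Exact integral: ∫_1.5^2.5 h(x) dx ≈ 11.3333333.
M_4 = 11.3125.
Error ≈ 11.3333333 − 11.3125 ≈ 0.02083.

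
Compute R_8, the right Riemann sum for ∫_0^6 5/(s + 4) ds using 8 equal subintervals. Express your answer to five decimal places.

4.31246

Δs = (6 − 0)/8 = 0.75.
Right endpoints: 0.75, 1.5, 2.25, 3, 3.75, 4.5, 5.25, 6.
f(0.75) = 20/19, f(1.5) = 10/11, f(2.25) = 0.8, f(3) = 5/7, f(3.75) = 20/31, f(4.5) = 10/17, f(5.25) = 20/37, f(6) = 0.5.
Sum = Δs · [f(0.75) + f(1.5) + f(2.25) + ...].
Sum ≈ 4.31246.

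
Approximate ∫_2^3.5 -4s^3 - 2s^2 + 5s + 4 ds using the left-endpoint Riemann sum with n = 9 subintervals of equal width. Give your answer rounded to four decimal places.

Δs = (3.5 − 2)/9 = 1/6.
Left endpoints: 2, 13/6, 7/3, 2.5, 8/3, 17/6, 3, 19/6, 10/3.
f(2) = -26, f(13/6) = -1903/54, f(7/3) = -1243/27, f(2.5) = -58.5, f(8/3) = -1964/27, f(17/6) = -4799/54, f(3) = -107, f(19/6) = -6871/54, f(10/3) = -4042/27.
Sum = Δs · [f(2) + f(13/6) + f(7/3) + ...].
Sum ≈ -118.5556.

-118.5556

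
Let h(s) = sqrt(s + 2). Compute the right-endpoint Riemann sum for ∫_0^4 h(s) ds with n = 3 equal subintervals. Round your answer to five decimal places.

Δs = (4 − 0)/3 = 4/3.
Right endpoints: 4/3, 8/3, 4.
h(4/3) ≈ 1.82574, h(8/3) ≈ 2.16025, h(4) ≈ 2.44949.
Sum = Δs · [h(4/3) + h(8/3) + h(4)].
Sum ≈ 8.58064.

8.58064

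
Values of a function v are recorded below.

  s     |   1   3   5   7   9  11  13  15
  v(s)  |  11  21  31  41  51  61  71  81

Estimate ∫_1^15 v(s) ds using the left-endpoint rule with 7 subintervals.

Δs = 2.
Sum = 2·[11 + 21 + 31 + 41 + 51 + 61 + 71] = 574.

574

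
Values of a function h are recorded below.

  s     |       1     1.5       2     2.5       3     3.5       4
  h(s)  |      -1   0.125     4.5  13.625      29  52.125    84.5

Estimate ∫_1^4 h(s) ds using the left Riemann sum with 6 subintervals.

49.1875

Δs = 0.5.
Sum = 0.5·[(-1) + 0.125 + 4.5 + 13.625 + 29 + 52.125] = 49.1875.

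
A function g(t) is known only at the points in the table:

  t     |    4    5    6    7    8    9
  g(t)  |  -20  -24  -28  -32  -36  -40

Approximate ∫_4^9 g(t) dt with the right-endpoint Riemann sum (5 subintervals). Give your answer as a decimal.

-160

Δt = 1.
Sum = 1·[(-24) + (-28) + (-32) + (-36) + (-40)] = -160.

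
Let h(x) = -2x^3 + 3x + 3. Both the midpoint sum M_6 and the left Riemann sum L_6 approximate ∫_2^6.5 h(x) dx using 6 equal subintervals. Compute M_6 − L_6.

-178.76953125

M_6 = -808.27734375.
L_6 = -629.5078125.
M_6 − L_6 = -178.76953125.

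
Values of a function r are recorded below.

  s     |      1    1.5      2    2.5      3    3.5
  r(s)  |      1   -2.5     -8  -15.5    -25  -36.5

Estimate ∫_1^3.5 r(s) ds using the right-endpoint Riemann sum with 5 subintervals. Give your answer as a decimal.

Δs = 0.5.
Sum = 0.5·[(-2.5) + (-8) + (-15.5) + (-25) + (-36.5)] = -43.75.

-43.75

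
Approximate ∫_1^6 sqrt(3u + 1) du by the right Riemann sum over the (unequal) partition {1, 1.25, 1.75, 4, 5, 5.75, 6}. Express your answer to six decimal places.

18.201079

Subinterval widths: 0.25, 0.5, 2.25, 1, 0.75, 0.25.
Right endpoints: 1.25, 1.75, 4, 5, 5.75, 6.
f(1.25) ≈ 2.179449, f(1.75) ≈ 2.500000, f(4) ≈ 3.605551, f(5) ≈ 4.000000, f(5.75) ≈ 4.272002, f(6) ≈ 4.358899.
Sum = Σ Δu_i · f(u_i).
Sum ≈ 18.201079.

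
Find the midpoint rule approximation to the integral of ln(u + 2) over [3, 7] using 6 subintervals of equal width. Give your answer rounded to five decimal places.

Δu = (7 − 3)/6 = 2/3.
Midpoints: 10/3, 4, 14/3, 16/3, 6, 20/3.
f(10/3) ≈ 1.67398, f(4) ≈ 1.79176, f(14/3) ≈ 1.89712, f(16/3) ≈ 1.99243, f(6) ≈ 2.07944, f(20/3) ≈ 2.15948.
Sum = Δu · [f(10/3) + f(4) + f(14/3) + ...].
Sum ≈ 7.72947.

7.72947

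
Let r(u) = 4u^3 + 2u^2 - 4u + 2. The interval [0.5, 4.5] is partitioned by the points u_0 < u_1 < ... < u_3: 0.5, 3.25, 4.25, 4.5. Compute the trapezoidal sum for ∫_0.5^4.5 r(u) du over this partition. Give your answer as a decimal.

Subinterval widths: 2.75, 1, 0.25.
r(0.5) = 1, r(3.25) = 147.4375, r(4.25) = 328.1875, r(4.5) = 389.
On each subinterval the trapezoid contributes (Δu_i/2)·[r(u_{i-1}) + r(u_i)].
Sum = 531.5625.

531.5625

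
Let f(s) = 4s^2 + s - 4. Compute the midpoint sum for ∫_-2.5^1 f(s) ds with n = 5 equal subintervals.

Δs = (1 − (-2.5))/5 = 0.7.
Midpoints: -2.15, -1.45, -0.75, -0.05, 0.65.
f(-2.15) = 12.34, f(-1.45) = 2.96, f(-0.75) = -2.5, f(-0.05) = -4.04, f(0.65) = -1.66.
Sum = Δs · [f(-2.15) + f(-1.45) + f(-0.75) + f(-0.05) + f(0.65)].
Sum = 4.97.

4.97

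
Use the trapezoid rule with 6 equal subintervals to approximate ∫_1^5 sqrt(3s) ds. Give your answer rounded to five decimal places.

11.73767

Δs = (5 − 1)/6 = 2/3.
f(1) ≈ 1.73205, f(5/3) ≈ 2.23607, f(7/3) ≈ 2.64575, f(3) ≈ 3.00000, f(11/3) ≈ 3.31662, f(13/3) ≈ 3.60555, f(5) ≈ 3.87298.
T_6 = (Δs/2)·[f(s_0) + 2f(s_1) + ... + 2f(s_{5}) + f(s_6)].
Sum ≈ 11.73767.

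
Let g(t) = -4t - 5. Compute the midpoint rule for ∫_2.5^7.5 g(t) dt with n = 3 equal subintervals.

Δt = (7.5 − 2.5)/3 = 5/3.
Midpoints: 10/3, 5, 20/3.
g(10/3) = -55/3, g(5) = -25, g(20/3) = -95/3.
Sum = Δt · [g(10/3) + g(5) + g(20/3)].
Sum = -125.

-125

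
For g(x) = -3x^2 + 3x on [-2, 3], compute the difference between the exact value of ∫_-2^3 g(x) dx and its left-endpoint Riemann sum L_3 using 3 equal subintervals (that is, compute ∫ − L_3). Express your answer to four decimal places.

Exact integral: ∫_-2^3 g(x) dx = -27.5.
L_3 ≈ -34.444444.
Error ≈ -27.5 − (-34.444444) ≈ 6.9444.

6.9444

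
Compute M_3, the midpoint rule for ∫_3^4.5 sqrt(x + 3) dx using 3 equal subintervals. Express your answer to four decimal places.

3.8953

Δx = (4.5 − 3)/3 = 0.5.
Midpoints: 3.25, 3.75, 4.25.
f(3.25) ≈ 2.5000, f(3.75) ≈ 2.5981, f(4.25) ≈ 2.6926.
Sum = Δx · [f(3.25) + f(3.75) + f(4.25)].
Sum ≈ 3.8953.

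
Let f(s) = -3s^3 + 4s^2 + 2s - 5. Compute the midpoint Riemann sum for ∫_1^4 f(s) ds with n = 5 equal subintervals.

Δs = (4 − 1)/5 = 0.6.
Midpoints: 1.3, 1.9, 2.5, 3.1, 3.7.
f(1.3) = -2.231, f(1.9) = -7.337, f(2.5) = -21.875, f(3.1) = -49.733, f(3.7) = -94.799.
Sum = Δs · [f(1.3) + f(1.9) + f(2.5) + f(3.1) + f(3.7)].
Sum = -105.585.

-105.585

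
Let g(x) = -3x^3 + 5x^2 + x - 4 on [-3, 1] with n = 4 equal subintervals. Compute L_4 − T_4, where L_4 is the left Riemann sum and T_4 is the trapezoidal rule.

60

L_4 = 156.
T_4 = 96.
L_4 − T_4 = 60.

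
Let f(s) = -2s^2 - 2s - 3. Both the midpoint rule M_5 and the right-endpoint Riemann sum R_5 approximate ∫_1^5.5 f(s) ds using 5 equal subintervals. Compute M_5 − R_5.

M_5 = -152.3925.
R_5 = -184.59.
M_5 − R_5 = 32.1975.

32.1975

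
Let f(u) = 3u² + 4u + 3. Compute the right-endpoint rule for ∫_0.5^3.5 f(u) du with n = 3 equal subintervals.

101.25

Δu = (3.5 − 0.5)/3 = 1.
Right endpoints: 1.5, 2.5, 3.5.
f(1.5) = 15.75, f(2.5) = 31.75, f(3.5) = 53.75.
Sum = Δu · [f(1.5) + f(2.5) + f(3.5)].
Sum = 101.25.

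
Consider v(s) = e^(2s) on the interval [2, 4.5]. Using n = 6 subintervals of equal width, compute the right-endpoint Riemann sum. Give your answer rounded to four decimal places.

5931.2436

Δs = (4.5 − 2)/6 = 5/12.
Right endpoints: 29/12, 17/6, 3.25, 11/3, 49/12, 4.5.
v(29/12) ≈ 125.6290, v(17/6) ≈ 289.0694, v(3.25) ≈ 665.1416, v(11/3) ≈ 1530.4749, v(49/12) ≈ 3521.5858, v(4.5) ≈ 8103.0839.
Sum = Δs · [v(29/12) + v(17/6) + v(3.25) + ...].
Sum ≈ 5931.2436.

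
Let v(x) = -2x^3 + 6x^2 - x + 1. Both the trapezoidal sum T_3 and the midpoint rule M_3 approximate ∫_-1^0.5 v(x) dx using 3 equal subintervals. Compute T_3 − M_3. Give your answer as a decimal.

T_3 = 5.0625.
M_3 = 4.359375.
T_3 − M_3 = 0.703125.

0.703125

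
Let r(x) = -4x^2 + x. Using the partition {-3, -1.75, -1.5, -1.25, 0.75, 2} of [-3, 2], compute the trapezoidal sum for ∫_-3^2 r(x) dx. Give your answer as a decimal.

Subinterval widths: 1.25, 0.25, 0.25, 2, 1.25.
r(-3) = -39, r(-1.75) = -14, r(-1.5) = -10.5, r(-1.25) = -7.5, r(0.75) = -1.5, r(2) = -14.
On each subinterval the trapezoid contributes (Δx_i/2)·[r(x_{i-1}) + r(x_i)].
Sum = -57.125.

-57.125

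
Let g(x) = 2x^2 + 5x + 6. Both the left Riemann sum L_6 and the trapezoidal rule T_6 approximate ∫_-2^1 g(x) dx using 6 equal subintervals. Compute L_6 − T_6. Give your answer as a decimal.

-2.25

L_6 = 14.5.
T_6 = 16.75.
L_6 − T_6 = -2.25.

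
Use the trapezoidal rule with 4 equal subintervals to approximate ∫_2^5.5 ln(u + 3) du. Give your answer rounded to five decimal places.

6.63813

Δu = (5.5 − 2)/4 = 0.875.
f(2) ≈ 1.60944, f(2.875) ≈ 1.77071, f(3.75) ≈ 1.90954, f(4.625) ≈ 2.03143, f(5.5) ≈ 2.14007.
T_4 = (Δu/2)·[f(u_0) + 2f(u_1) + 2f(u_2) + 2f(u_3) + f(u_4)].
Sum ≈ 6.63813.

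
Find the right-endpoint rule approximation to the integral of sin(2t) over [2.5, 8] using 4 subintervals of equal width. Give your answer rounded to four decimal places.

Δt = (8 − 2.5)/4 = 1.375.
Right endpoints: 3.875, 5.25, 6.625, 8.
f(3.875) ≈ 0.9946, f(5.25) ≈ -0.8797, f(6.625) ≈ 0.6316, f(8) ≈ -0.2879.
Sum = Δt · [f(3.875) + f(5.25) + f(6.625) + f(8)].
Sum ≈ 0.6306.

0.6306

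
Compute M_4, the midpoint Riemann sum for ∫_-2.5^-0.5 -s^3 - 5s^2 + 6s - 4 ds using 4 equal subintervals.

Δs = (-0.5 − (-2.5))/4 = 0.5.
Midpoints: -2.25, -1.75, -1.25, -0.75.
f(-2.25) = -31.421875, f(-1.75) = -24.453125, f(-1.25) = -17.359375, f(-0.75) = -10.890625.
Sum = Δs · [f(-2.25) + f(-1.75) + f(-1.25) + f(-0.75)].
Sum = -42.0625.

-42.0625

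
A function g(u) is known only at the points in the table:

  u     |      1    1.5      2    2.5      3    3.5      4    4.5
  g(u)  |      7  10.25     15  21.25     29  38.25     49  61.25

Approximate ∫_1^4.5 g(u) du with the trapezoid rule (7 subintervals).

98.4375

Δu = 0.5.
T_7 = (0.5/2)·[7 + 2·10.25 + 2·15 + 2·21.25 + 2·29 + 2·38.25 + 2·49 + 61.25] = 98.4375.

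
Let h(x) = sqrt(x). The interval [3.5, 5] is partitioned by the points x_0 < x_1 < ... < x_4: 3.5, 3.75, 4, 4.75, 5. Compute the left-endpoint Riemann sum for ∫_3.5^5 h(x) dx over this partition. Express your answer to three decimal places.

Subinterval widths: 0.25, 0.25, 0.75, 0.25.
Left endpoints: 3.5, 3.75, 4, 4.75.
h(3.5) ≈ 1.871, h(3.75) ≈ 1.936, h(4) ≈ 2.000, h(4.75) ≈ 2.179.
Sum = Σ Δx_i · h(x_i).
Sum ≈ 2.997.

2.997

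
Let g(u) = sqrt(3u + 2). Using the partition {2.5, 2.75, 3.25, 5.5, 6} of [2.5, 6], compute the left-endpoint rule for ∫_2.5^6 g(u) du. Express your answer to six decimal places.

12.234526

Subinterval widths: 0.25, 0.5, 2.25, 0.5.
Left endpoints: 2.5, 2.75, 3.25, 5.5.
g(2.5) ≈ 3.082207, g(2.75) ≈ 3.201562, g(3.25) ≈ 3.427827, g(5.5) ≈ 4.301163.
Sum = Σ Δu_i · g(u_i).
Sum ≈ 12.234526.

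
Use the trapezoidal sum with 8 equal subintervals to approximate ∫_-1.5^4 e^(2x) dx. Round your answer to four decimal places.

1718.1969

Δx = (4 − (-1.5))/8 = 0.6875.
f(-1.5) ≈ 0.0498, f(-0.8125) ≈ 0.1969, f(-0.125) ≈ 0.7788, f(0.5625) ≈ 3.0802, f(1.25) ≈ 12.1825, f(1.9375) ≈ 48.1827, f(2.625) ≈ 190.5663, f(3.3125) ≈ 753.7042, f(4) ≈ 2980.9580.
T_8 = (Δx/2)·[f(x_0) + 2f(x_1) + ... + 2f(x_{7}) + f(x_8)].
Sum ≈ 1718.1969.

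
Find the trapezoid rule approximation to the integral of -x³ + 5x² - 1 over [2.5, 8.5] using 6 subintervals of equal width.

Δx = (8.5 − 2.5)/6 = 1.
f(2.5) = 14.625, f(3.5) = 17.375, f(4.5) = 9.125, f(5.5) = -16.125, f(6.5) = -64.375, f(7.5) = -141.625, f(8.5) = -253.875.
T_6 = (Δx/2)·[f(x_0) + 2f(x_1) + ... + 2f(x_{5}) + f(x_6)].
Sum = -315.25.

-315.25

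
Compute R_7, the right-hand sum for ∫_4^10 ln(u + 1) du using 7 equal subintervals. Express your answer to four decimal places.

12.6609

Δu = (10 − 4)/7 = 6/7.
Right endpoints: 34/7, 40/7, 46/7, 52/7, 58/7, 64/7, 10.
f(34/7) ≈ 1.7677, f(40/7) ≈ 1.9042, f(46/7) ≈ 2.0244, f(52/7) ≈ 2.1316, f(58/7) ≈ 2.2285, f(64/7) ≈ 2.3168, f(10) ≈ 2.3979.
Sum = Δu · [f(34/7) + f(40/7) + f(46/7) + ...].
Sum ≈ 12.6609.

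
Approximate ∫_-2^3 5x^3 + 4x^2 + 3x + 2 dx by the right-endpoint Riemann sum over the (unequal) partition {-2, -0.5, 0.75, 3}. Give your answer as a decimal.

Subinterval widths: 1.5, 1.25, 2.25.
Right endpoints: -0.5, 0.75, 3.
f(-0.5) = 0.875, f(0.75) = 8.609375, f(3) = 182.
Sum = Σ Δx_i · f(x_i).
Sum = 421.57421875.

421.57421875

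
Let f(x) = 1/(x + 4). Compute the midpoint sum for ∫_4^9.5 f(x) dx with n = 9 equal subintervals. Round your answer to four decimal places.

Δx = (9.5 − 4)/9 = 11/18.
Midpoints: 155/36, 59/12, 199/36, 221/36, 6.75, 265/36, 287/36, 103/12, 331/36.
f(155/36) = 36/299, f(59/12) = 12/107, f(199/36) = 36/343, f(221/36) = 36/365, f(6.75) = 4/43, f(265/36) = 36/409, f(287/36) = 36/431, f(103/12) = 12/151, f(331/36) = 36/475.
Sum = Δx · [f(155/36) + f(59/12) + f(199/36) + ...].
Sum ≈ 0.5231.

0.5231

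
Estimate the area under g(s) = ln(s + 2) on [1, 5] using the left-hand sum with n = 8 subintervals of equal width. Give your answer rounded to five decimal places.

6.10975

Δs = (5 − 1)/8 = 0.5.
Left endpoints: 1, 1.5, 2, 2.5, 3, 3.5, 4, 4.5.
g(1) ≈ 1.09861, g(1.5) ≈ 1.25276, g(2) ≈ 1.38629, g(2.5) ≈ 1.50408, g(3) ≈ 1.60944, g(3.5) ≈ 1.70475, g(4) ≈ 1.79176, g(4.5) ≈ 1.87180.
Sum = Δs · [g(1) + g(1.5) + g(2) + ...].
Sum ≈ 6.10975.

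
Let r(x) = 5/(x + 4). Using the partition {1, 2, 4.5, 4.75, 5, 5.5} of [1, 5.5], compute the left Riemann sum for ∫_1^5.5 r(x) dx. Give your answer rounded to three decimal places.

3.651

Subinterval widths: 1, 2.5, 0.25, 0.25, 0.5.
Left endpoints: 1, 2, 4.5, 4.75, 5.
r(1) = 1, r(2) = 5/6, r(4.5) = 10/17, r(4.75) = 4/7, r(5) = 5/9.
Sum = Σ Δx_i · r(x_i).
Sum ≈ 3.651.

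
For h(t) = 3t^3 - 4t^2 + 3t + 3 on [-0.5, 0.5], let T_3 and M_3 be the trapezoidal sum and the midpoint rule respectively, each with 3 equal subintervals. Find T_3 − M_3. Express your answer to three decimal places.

T_3 ≈ 2.59259.
M_3 ≈ 2.70370.
T_3 − M_3 ≈ -0.111.

-0.111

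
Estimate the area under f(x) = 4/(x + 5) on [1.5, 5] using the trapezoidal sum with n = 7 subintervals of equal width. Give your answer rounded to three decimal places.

1.724

Δx = (5 − 1.5)/7 = 0.5.
f(1.5) = 8/13, f(2) = 4/7, f(2.5) = 8/15, f(3) = 0.5, f(3.5) = 8/17, f(4) = 4/9, f(4.5) = 8/19, f(5) = 0.4.
T_7 = (Δx/2)·[f(x_0) + 2f(x_1) + ... + 2f(x_{6}) + f(x_7)].
Sum ≈ 1.724.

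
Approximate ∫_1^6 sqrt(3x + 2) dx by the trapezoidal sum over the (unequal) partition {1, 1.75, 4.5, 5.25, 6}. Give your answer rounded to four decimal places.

Subinterval widths: 0.75, 2.75, 0.75, 0.75.
f(1) ≈ 2.2361, f(1.75) ≈ 2.6926, f(4.5) ≈ 3.9370, f(5.25) ≈ 4.2131, f(6) ≈ 4.4721.
On each subinterval the trapezoid contributes (Δx_i/2)·[f(x_{i-1}) + f(x_i)].
Sum ≈ 17.2772.

17.2772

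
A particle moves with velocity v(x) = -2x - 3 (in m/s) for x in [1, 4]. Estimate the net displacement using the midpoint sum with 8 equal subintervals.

Δx = (4 − 1)/8 = 0.375.
Midpoints: 1.1875, 1.5625, 1.9375, 2.3125, 2.6875, 3.0625, 3.4375, 3.8125.
v(1.1875) = -5.375, v(1.5625) = -6.125, v(1.9375) = -6.875, v(2.3125) = -7.625, v(2.6875) = -8.375, v(3.0625) = -9.125, v(3.4375) = -9.875, v(3.8125) = -10.625.
Sum = Δx · [v(1.1875) + v(1.5625) + v(1.9375) + ...].
Sum = -24.

-24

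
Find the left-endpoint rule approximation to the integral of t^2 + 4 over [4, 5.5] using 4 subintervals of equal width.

37.48828125

Δt = (5.5 − 4)/4 = 0.375.
Left endpoints: 4, 4.375, 4.75, 5.125.
f(4) = 20, f(4.375) = 23.140625, f(4.75) = 26.5625, f(5.125) = 30.265625.
Sum = Δt · [f(4) + f(4.375) + f(4.75) + f(5.125)].
Sum = 37.48828125.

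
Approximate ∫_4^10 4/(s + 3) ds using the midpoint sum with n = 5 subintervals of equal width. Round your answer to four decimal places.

Δs = (10 − 4)/5 = 1.2.
Midpoints: 4.6, 5.8, 7, 8.2, 9.4.
f(4.6) = 10/19, f(5.8) = 5/11, f(7) = 0.4, f(8.2) = 5/14, f(9.4) = 10/31.
Sum = Δs · [f(4.6) + f(5.8) + f(7) + f(8.2) + f(9.4)].
Sum ≈ 2.4727.

2.4727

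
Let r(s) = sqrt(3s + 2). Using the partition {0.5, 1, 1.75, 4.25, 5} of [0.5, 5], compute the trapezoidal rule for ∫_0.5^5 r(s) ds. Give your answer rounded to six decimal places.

Subinterval widths: 0.5, 0.75, 2.5, 0.75.
r(0.5) ≈ 1.870829, r(1) ≈ 2.236068, r(1.75) ≈ 2.692582, r(4.25) ≈ 3.840573, r(5) ≈ 4.123106.
On each subinterval the trapezoid contributes (Δs_i/2)·[r(s_{i-1}) + r(s_i)].
Sum ≈ 14.027792.

14.027792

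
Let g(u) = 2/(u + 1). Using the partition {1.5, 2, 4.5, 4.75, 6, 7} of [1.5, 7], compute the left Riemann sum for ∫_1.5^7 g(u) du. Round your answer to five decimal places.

2.87807

Subinterval widths: 0.5, 2.5, 0.25, 1.25, 1.
Left endpoints: 1.5, 2, 4.5, 4.75, 6.
g(1.5) = 0.8, g(2) = 2/3, g(4.5) = 4/11, g(4.75) = 8/23, g(6) = 2/7.
Sum = Σ Δu_i · g(u_i).
Sum ≈ 2.87807.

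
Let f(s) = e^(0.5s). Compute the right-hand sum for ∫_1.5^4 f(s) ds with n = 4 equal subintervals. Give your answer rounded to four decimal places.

12.2773

Δs = (4 − 1.5)/4 = 0.625.
Right endpoints: 2.125, 2.75, 3.375, 4.
f(2.125) ≈ 2.8936, f(2.75) ≈ 3.9551, f(3.375) ≈ 5.4059, f(4) ≈ 7.3891.
Sum = Δs · [f(2.125) + f(2.75) + f(3.375) + f(4)].
Sum ≈ 12.2773.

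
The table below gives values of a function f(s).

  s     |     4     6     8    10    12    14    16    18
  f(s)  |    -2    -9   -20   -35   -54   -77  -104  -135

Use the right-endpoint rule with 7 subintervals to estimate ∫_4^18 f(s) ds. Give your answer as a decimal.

Δs = 2.
Sum = 2·[(-9) + (-20) + (-35) + (-54) + (-77) + (-104) + (-135)] = -868.

-868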